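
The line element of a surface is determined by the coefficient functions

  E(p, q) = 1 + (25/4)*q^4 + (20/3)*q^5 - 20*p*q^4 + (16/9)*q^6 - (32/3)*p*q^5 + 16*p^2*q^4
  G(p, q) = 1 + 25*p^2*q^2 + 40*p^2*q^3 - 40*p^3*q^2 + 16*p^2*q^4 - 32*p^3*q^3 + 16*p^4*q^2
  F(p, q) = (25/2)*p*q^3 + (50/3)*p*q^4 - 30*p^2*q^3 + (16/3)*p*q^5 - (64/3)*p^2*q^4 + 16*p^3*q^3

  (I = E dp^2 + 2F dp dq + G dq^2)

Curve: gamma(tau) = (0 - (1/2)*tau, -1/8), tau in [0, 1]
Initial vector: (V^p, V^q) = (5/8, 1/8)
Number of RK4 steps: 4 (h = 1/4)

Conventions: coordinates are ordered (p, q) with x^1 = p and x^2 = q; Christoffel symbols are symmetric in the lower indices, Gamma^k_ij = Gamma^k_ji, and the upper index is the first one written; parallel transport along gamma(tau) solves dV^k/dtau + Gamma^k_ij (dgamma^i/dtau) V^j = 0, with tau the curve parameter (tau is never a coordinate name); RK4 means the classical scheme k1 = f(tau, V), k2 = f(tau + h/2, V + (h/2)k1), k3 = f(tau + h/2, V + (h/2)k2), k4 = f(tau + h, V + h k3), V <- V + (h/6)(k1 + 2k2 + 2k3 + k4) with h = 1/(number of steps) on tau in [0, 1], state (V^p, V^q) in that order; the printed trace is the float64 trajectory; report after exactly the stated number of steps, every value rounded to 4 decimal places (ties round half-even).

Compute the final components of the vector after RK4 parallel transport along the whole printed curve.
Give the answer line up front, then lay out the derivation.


Answer: V^p = 0.6216, V^q = 0.1127

gamma'(tau) = (-1/2, 0); f(tau, V)^k = -Gamma^k_ij(gamma(tau)) gamma'^i(tau) V^j; h = 1/4; intermediate values shown to 6 dp
curve data and Christoffel symbols at the stage parameters:
  tau = 0.000000: gamma = (0.000000, -0.125000), gamma' = (-0.500000, 0.000000); Gamma_ppp = -0.002276, Gamma_ppq = -0.020481, Gamma_pqq = 0.000000, Gamma_qpp = 0.000000, Gamma_qpq = 0.000000, Gamma_qqq = 0.000000
  tau = 0.125000: gamma = (-0.062500, -0.125000), gamma' = (-0.500000, 0.000000); Gamma_ppp = -0.002515, Gamma_ppq = -0.025152, Gamma_pqq = -0.010690, Gamma_qpp = -0.002312, Gamma_qpq = -0.023124, Gamma_qqq = -0.009828
  tau = 0.250000: gamma = (-0.125000, -0.125000), gamma' = (-0.500000, 0.000000); Gamma_ppp = -0.002745, Gamma_ppq = -0.030193, Gamma_pqq = -0.024703, Gamma_qpp = -0.004844, Gamma_qpq = -0.053281, Gamma_qqq = -0.043594
  tau = 0.375000: gamma = (-0.187500, -0.125000), gamma' = (-0.500000, 0.000000); Gamma_ppp = -0.002959, Gamma_ppq = -0.035513, Gamma_pqq = -0.042171, Gamma_qpp = -0.007558, Gamma_qpq = -0.090701, Gamma_qqq = -0.107708
  tau = 0.500000: gamma = (-0.250000, -0.125000), gamma' = (-0.500000, 0.000000); Gamma_ppp = -0.003153, Gamma_ppq = -0.040995, Gamma_pqq = -0.063070, Gamma_qpp = -0.010407, Gamma_qpq = -0.135285, Gamma_qqq = -0.208131
  tau = 0.625000: gamma = (-0.312500, -0.125000), gamma' = (-0.500000, 0.000000); Gamma_ppp = -0.003321, Gamma_ppq = -0.046499, Gamma_pqq = -0.087186, Gamma_qpp = -0.013324, Gamma_qpq = -0.186538, Gamma_qqq = -0.349758
  tau = 0.750000: gamma = (-0.375000, -0.125000), gamma' = (-0.500000, 0.000000); Gamma_ppp = -0.003458, Gamma_ppq = -0.051864, Gamma_pqq = -0.114100, Gamma_qpp = -0.016236, Gamma_qpq = -0.243534, Gamma_qqq = -0.535775
  tau = 0.875000: gamma = (-0.437500, -0.125000), gamma' = (-0.500000, 0.000000); Gamma_ppp = -0.003558, Gamma_ppq = -0.056921, Gamma_pqq = -0.143191, Gamma_qpp = -0.019058, Gamma_qpq = -0.304932, Gamma_qqq = -0.767094
  tau = 1.000000: gamma = (-0.500000, -0.125000), gamma' = (-0.500000, 0.000000); Gamma_ppp = -0.003618, Gamma_ppq = -0.061507, Gamma_pqq = -0.173667, Gamma_qpp = -0.021708, Gamma_qpq = -0.369042, Gamma_qqq = -1.042002
step 0: V^p = 0.6250, V^q = 0.1250
step 1: k1 = (-0.001991, 0.000000), k2 = (-0.002358, -0.002168), k3 = (-0.002354, -0.002164), k4 = (-0.002736, -0.004828); V <- V + (h/6)(k1 + 2k2 + 2k3 + k4): V^p = 0.6244, V^q = 0.1244
step 2: k1 = (-0.002735, -0.004827), k2 = (-0.003122, -0.007974), k3 = (-0.003115, -0.007956), k4 = (-0.003493, -0.011528); V <- V + (h/6)(k1 + 2k2 + 2k3 + k4): V^p = 0.6236, V^q = 0.1224
step 3: k1 = (-0.003493, -0.011526), k2 = (-0.003848, -0.015436), k3 = (-0.003836, -0.015390), k4 = (-0.004152, -0.019494); V <- V + (h/6)(k1 + 2k2 + 2k3 + k4): V^p = 0.6227, V^q = 0.1186
step 4: k1 = (-0.004151, -0.019492), k2 = (-0.004412, -0.023635), k3 = (-0.004397, -0.023555), k4 = (-0.004590, -0.027538); V <- V + (h/6)(k1 + 2k2 + 2k3 + k4): V^p = 0.6216, V^q = 0.1127


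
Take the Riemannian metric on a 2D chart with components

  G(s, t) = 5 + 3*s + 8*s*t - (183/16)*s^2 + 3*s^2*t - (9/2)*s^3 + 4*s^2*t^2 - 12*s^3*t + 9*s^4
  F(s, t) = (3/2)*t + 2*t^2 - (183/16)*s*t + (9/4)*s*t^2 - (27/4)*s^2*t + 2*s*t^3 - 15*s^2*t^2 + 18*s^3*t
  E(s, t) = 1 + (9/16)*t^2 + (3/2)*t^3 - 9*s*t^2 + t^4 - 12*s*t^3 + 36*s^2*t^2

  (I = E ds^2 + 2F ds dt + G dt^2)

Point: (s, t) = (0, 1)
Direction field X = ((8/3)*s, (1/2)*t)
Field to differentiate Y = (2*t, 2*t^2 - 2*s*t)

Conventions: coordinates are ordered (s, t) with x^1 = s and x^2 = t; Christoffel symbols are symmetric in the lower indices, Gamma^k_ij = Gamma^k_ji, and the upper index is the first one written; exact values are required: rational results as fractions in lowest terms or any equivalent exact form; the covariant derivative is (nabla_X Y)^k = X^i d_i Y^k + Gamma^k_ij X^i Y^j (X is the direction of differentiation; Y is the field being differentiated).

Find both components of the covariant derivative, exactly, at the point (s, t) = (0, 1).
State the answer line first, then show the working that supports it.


Answer: (nabla_X Y)^s = 206/129, (nabla_X Y)^t = 346/129

E = 65/16, F = 7/2, G = 5 at the point
E_s = -21, E_t = 77/8, F_s = -115/16, F_t = 11/2, G_s = 11, G_t = 0
EG - F^2 = 129/16;  g^inv = (16/129) * [[5, -7/2], [-7/2, 65/16]]
first-kind symbols [ij,l] = (1/2)(d_i g_jl + d_j g_il - d_l g_ij): [ss,s] = E_s/2 = -21/2, [ss,t] = F_s - E_t/2 = -12, [st,s] = E_t/2 = 77/16, [st,t] = G_s/2 = 11/2, [tt,s] = F_t - G_s/2 = 0, [tt,t] = G_t/2 = 0
Gamma^s_ij = (G*[ij,s] - F*[ij,t])/(EG - F^2), Gamma^t_ij = (E*[ij,t] - F*[ij,s])/(EG - F^2)
Gamma_sss = -56/43, Gamma_sst = 77/129, Gamma_stt = 0, Gamma_tss = -64/43, Gamma_tst = 88/129, Gamma_ttt = 0
X = (0, 1/2), Y = (2, 2) at the point


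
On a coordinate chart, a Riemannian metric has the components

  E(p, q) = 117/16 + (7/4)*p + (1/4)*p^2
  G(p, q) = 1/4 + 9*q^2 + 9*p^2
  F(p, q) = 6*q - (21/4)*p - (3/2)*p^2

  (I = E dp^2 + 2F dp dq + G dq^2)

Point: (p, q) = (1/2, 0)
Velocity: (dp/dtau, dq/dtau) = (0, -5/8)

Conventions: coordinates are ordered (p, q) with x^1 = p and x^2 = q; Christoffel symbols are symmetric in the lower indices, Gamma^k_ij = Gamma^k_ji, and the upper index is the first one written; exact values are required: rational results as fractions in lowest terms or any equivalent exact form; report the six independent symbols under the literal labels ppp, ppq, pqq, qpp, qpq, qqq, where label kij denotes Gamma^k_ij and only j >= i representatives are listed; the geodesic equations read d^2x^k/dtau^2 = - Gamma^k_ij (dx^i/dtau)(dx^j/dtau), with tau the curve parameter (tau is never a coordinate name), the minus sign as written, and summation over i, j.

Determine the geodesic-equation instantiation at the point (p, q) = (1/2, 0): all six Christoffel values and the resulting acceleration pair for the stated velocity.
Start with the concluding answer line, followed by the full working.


Answer: Gamma_ppp = -142/93, Gamma_ppq = 36/31, Gamma_pqq = 10/31, Gamma_qpp = -281/62, Gamma_qpq = 99/31, Gamma_qqq = 12/31; accelerations (d^2p/dtau^2, d^2q/dtau^2) = (-125/992, -75/496)

E = 33/4, F = -3, G = 5/2 at the point
E_p = 2, E_q = 0, F_p = -27/4, F_q = 6, G_p = 9, G_q = 0
EG - F^2 = 93/8;  g^inv = (8/93) * [[5/2, 3], [3, 33/4]]
first-kind symbols [ij,l] = (1/2)(d_i g_jl + d_j g_il - d_l g_ij): [pp,p] = E_p/2 = 1, [pp,q] = F_p - E_q/2 = -27/4, [pq,p] = E_q/2 = 0, [pq,q] = G_p/2 = 9/2, [qq,p] = F_q - G_p/2 = 3/2, [qq,q] = G_q/2 = 0
Gamma^p_ij = (G*[ij,p] - F*[ij,q])/(EG - F^2), Gamma^q_ij = (E*[ij,q] - F*[ij,p])/(EG - F^2)
Gamma_ppp = -142/93, Gamma_ppq = 36/31, Gamma_pqq = 10/31, Gamma_qpp = -281/62, Gamma_qpq = 99/31, Gamma_qqq = 12/31
d^2p/dtau^2 = -(Gamma_ppp*(0)^2 + 2*Gamma_ppq*(0)*(-5/8) + Gamma_pqq*(-5/8)^2) = -125/992
d^2q/dtau^2 = -(Gamma_qpp*(0)^2 + 2*Gamma_qpq*(0)*(-5/8) + Gamma_qqq*(-5/8)^2) = -75/496


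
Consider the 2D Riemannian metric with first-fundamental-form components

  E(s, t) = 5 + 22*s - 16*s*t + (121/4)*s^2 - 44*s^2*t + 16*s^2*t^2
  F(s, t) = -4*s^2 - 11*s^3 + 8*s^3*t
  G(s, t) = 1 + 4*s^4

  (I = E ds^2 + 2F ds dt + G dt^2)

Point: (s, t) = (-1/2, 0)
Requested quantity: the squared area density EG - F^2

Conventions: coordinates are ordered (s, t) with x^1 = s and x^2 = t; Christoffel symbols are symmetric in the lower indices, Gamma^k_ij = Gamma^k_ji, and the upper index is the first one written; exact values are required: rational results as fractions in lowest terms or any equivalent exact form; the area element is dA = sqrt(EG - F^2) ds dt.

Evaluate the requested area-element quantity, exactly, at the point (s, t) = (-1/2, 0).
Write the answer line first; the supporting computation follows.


Answer: EG - F^2 = 29/16

E = 25/16, F = 3/8, G = 5/4; EG - F^2 = 29/16


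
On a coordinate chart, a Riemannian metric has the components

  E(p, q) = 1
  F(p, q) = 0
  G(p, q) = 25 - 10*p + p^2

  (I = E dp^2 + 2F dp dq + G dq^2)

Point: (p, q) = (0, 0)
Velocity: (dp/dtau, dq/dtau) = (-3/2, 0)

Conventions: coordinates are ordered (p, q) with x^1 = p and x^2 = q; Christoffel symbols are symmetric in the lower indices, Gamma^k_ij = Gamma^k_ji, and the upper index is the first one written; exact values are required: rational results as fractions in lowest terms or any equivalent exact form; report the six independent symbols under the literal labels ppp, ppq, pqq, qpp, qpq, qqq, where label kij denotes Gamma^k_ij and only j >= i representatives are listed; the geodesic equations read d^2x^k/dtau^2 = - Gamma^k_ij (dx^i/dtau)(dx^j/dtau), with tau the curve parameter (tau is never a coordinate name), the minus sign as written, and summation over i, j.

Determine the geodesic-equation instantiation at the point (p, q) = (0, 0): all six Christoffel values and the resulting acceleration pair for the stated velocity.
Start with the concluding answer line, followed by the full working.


Answer: Gamma_ppp = 0, Gamma_ppq = 0, Gamma_pqq = 5, Gamma_qpp = 0, Gamma_qpq = -1/5, Gamma_qqq = 0; accelerations (d^2p/dtau^2, d^2q/dtau^2) = (0, 0)

E = 1, F = 0, G = 25 at the point
E_p = 0, E_q = 0, F_p = 0, F_q = 0, G_p = -10, G_q = 0
EG - F^2 = 25;  g^inv = (1/25) * [[25, 0], [0, 1]]
first-kind symbols [ij,l] = (1/2)(d_i g_jl + d_j g_il - d_l g_ij): [pp,p] = E_p/2 = 0, [pp,q] = F_p - E_q/2 = 0, [pq,p] = E_q/2 = 0, [pq,q] = G_p/2 = -5, [qq,p] = F_q - G_p/2 = 5, [qq,q] = G_q/2 = 0
Gamma^p_ij = (G*[ij,p] - F*[ij,q])/(EG - F^2), Gamma^q_ij = (E*[ij,q] - F*[ij,p])/(EG - F^2)
Gamma_ppp = 0, Gamma_ppq = 0, Gamma_pqq = 5, Gamma_qpp = 0, Gamma_qpq = -1/5, Gamma_qqq = 0
d^2p/dtau^2 = -(Gamma_ppp*(-3/2)^2 + 2*Gamma_ppq*(-3/2)*(0) + Gamma_pqq*(0)^2) = 0
d^2q/dtau^2 = -(Gamma_qpp*(-3/2)^2 + 2*Gamma_qpq*(-3/2)*(0) + Gamma_qqq*(0)^2) = 0


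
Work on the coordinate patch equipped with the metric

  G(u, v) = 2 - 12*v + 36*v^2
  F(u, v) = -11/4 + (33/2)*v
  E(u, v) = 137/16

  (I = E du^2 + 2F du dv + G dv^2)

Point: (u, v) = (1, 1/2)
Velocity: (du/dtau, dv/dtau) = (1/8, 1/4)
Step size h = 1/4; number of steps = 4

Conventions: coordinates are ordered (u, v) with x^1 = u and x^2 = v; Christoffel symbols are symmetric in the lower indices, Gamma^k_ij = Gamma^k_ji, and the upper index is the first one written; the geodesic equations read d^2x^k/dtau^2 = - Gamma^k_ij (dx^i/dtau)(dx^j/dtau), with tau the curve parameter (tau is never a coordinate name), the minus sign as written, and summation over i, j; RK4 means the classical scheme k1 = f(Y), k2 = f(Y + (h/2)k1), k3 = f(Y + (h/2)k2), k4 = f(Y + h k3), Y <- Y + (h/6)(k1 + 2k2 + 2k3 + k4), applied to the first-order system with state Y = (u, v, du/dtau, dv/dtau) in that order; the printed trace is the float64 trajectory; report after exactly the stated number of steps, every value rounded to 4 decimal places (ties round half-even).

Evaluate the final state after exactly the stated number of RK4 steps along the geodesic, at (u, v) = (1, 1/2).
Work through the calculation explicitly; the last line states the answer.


f(Y) = (du/dtau, dv/dtau, -Gamma^u_ij Y'^i Y'^j, -Gamma^v_ij Y'^i Y'^j) with the Gammas evaluated at the stage position; h = 0.250000; intermediate values shown to 6 dp
step 0: u = 1.0000, v = 0.5000, du/dtau = 0.1250, dv/dtau = 0.2500
step 1:
  k1: at (u, v) = (1.000000, 0.500000), (du/dtau, dv/dtau) = (0.125000, 0.250000); Gamma_uuu = 0.000000, Gamma_uuv = 0.000000, Gamma_uvv = 1.313433, Gamma_vuu = 0.000000, Gamma_vuv = 0.000000, Gamma_vvv = 0.955224; k1 = (0.125000, 0.250000, -0.082090, -0.059701)
  k2: at (u, v) = (1.015625, 0.531250), (du/dtau, dv/dtau) = (0.114739, 0.242537); Gamma_uuu = 0.000000, Gamma_uuv = 0.000000, Gamma_uvv = 1.236172, Gamma_vuu = 0.000000, Gamma_vuv = 0.000000, Gamma_vvv = 0.983319; k2 = (0.114739, 0.242537, -0.072717, -0.057843)
  k3: at (u, v) = (1.014342, 0.530317), (du/dtau, dv/dtau) = (0.115910, 0.242770); Gamma_uuu = 0.000000, Gamma_uuv = 0.000000, Gamma_uvv = 1.238441, Gamma_vuu = 0.000000, Gamma_vuv = 0.000000, Gamma_vvv = 0.982603; k3 = (0.115910, 0.242770, -0.072990, -0.057912)
  k4: at (u, v) = (1.028978, 0.560692), (du/dtau, dv/dtau) = (0.106752, 0.235522); Gamma_uuu = 0.000000, Gamma_uuv = 0.000000, Gamma_uvv = 1.165936, Gamma_vuu = 0.000000, Gamma_vuv = 0.000000, Gamma_vvv = 1.002346; k4 = (0.106752, 0.235522, -0.064675, -0.055601)
  Y <- Y + (h/6)(k1 + 2k2 + 2k3 + k4): u = 1.0289, v = 0.5607, du/dtau = 0.1067, dv/dtau = 0.2355
step 2:
  k1: at (u, v) = (1.028877, 0.560672), (du/dtau, dv/dtau) = (0.106743, 0.235550); Gamma_uuu = 0.000000, Gamma_uuv = 0.000000, Gamma_uvv = 1.165982, Gamma_vuu = 0.000000, Gamma_vuv = 0.000000, Gamma_vvv = 1.002335; k1 = (0.106743, 0.235550, -0.064693, -0.055613)
  k2: at (u, v) = (1.042220, 0.590116), (du/dtau, dv/dtau) = (0.098656, 0.228598); Gamma_uuu = 0.000000, Gamma_uuv = 0.000000, Gamma_uvv = 1.098708, Gamma_vuu = 0.000000, Gamma_vuv = 0.000000, Gamma_vvv = 1.015085; k2 = (0.098656, 0.228598, -0.057415, -0.053045)
  k3: at (u, v) = (1.041209, 0.589247), (du/dtau, dv/dtau) = (0.099566, 0.228919); Gamma_uuu = 0.000000, Gamma_uuv = 0.000000, Gamma_uvv = 1.100648, Gamma_vuu = 0.000000, Gamma_vuv = 0.000000, Gamma_vvv = 1.014790; k3 = (0.099566, 0.228919, -0.057678, -0.053179)
  k4: at (u, v) = (1.053769, 0.617902), (du/dtau, dv/dtau) = (0.092323, 0.222255); Gamma_uuu = 0.000000, Gamma_uuv = 0.000000, Gamma_uvv = 1.038220, Gamma_vuu = 0.000000, Gamma_vuv = 0.000000, Gamma_vvv = 1.022142; k4 = (0.092323, 0.222255, -0.051285, -0.050491)
  Y <- Y + (h/6)(k1 + 2k2 + 2k3 + k4): u = 1.0537, v = 0.6179, du/dtau = 0.0923, dv/dtau = 0.2223
step 3:
  k1: at (u, v) = (1.053690, 0.617874), (du/dtau, dv/dtau) = (0.092319, 0.222276); Gamma_uuu = 0.000000, Gamma_uuv = 0.000000, Gamma_uvv = 1.038280, Gamma_vuu = 0.000000, Gamma_vuv = 0.000000, Gamma_vvv = 1.022137; k1 = (0.092319, 0.222276, -0.051298, -0.050501)
  k2: at (u, v) = (1.065230, 0.645658), (du/dtau, dv/dtau) = (0.085907, 0.215964); Gamma_uuu = 0.000000, Gamma_uuv = 0.000000, Gamma_uvv = 0.980853, Gamma_vuu = 0.000000, Gamma_vuv = 0.000000, Gamma_vvv = 1.025063; k2 = (0.085907, 0.215964, -0.045747, -0.047809)
  k3: at (u, v) = (1.064428, 0.644869), (du/dtau, dv/dtau) = (0.086601, 0.216300); Gamma_uuu = 0.000000, Gamma_uuv = 0.000000, Gamma_uvv = 0.982441, Gamma_vuu = 0.000000, Gamma_vuv = 0.000000, Gamma_vvv = 1.025031; k3 = (0.086601, 0.216300, -0.045964, -0.047957)
  k4: at (u, v) = (1.075340, 0.671949), (du/dtau, dv/dtau) = (0.080828, 0.210287); Gamma_uuu = 0.000000, Gamma_uuv = 0.000000, Gamma_uvv = 0.929385, Gamma_vuu = 0.000000, Gamma_vuv = 0.000000, Gamma_vvv = 1.024586; k4 = (0.080828, 0.210287, -0.041098, -0.045308)
  Y <- Y + (h/6)(k1 + 2k2 + 2k3 + k4): u = 1.0753, v = 0.6719, du/dtau = 0.0808, dv/dtau = 0.2103
step 4:
  k1: at (u, v) = (1.075280, 0.671919), (du/dtau, dv/dtau) = (0.080827, 0.210304); Gamma_uuu = 0.000000, Gamma_uuv = 0.000000, Gamma_uvv = 0.929442, Gamma_vuu = 0.000000, Gamma_vuv = 0.000000, Gamma_vvv = 1.024588; k1 = (0.080827, 0.210304, -0.041107, -0.045315)
  k2: at (u, v) = (1.085383, 0.698207), (du/dtau, dv/dtau) = (0.075688, 0.204640); Gamma_uuu = 0.000000, Gamma_uuv = 0.000000, Gamma_uvv = 0.880762, Gamma_vuu = 0.000000, Gamma_vuv = 0.000000, Gamma_vvv = 1.021442; k2 = (0.075688, 0.204640, -0.036884, -0.042775)
  k3: at (u, v) = (1.084741, 0.697499), (du/dtau, dv/dtau) = (0.076216, 0.204957); Gamma_uuu = 0.000000, Gamma_uuv = 0.000000, Gamma_uvv = 0.882037, Gamma_vuu = 0.000000, Gamma_vuv = 0.000000, Gamma_vvv = 1.021558; k3 = (0.076216, 0.204957, -0.037052, -0.042913)
  k4: at (u, v) = (1.094334, 0.723159), (du/dtau, dv/dtau) = (0.071564, 0.199576); Gamma_uuu = 0.000000, Gamma_uuv = 0.000000, Gamma_uvv = 0.837092, Gamma_vuu = 0.000000, Gamma_vuv = 0.000000, Gamma_vvv = 1.016367; k4 = (0.071564, 0.199576, -0.033342, -0.040482)
  Y <- Y + (h/6)(k1 + 2k2 + 2k3 + k4): u = 1.0943, v = 0.7231, du/dtau = 0.0716, dv/dtau = 0.1996

Answer: u = 1.0943, v = 0.7231, du/dtau = 0.0716, dv/dtau = 0.1996


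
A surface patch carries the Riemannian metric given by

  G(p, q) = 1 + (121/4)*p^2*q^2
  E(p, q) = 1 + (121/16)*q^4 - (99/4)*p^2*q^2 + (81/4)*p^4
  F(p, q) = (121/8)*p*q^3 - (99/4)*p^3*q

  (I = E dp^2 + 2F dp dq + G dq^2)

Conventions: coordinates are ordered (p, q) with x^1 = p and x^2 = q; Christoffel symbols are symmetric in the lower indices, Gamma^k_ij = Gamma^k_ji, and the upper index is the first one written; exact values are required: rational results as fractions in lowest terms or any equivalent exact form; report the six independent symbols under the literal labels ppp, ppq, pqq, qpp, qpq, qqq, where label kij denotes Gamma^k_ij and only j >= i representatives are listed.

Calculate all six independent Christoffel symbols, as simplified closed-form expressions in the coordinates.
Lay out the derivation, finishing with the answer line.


E = 1 + (121/16)*q^4 - (99/4)*p^2*q^2 + (81/4)*p^4; F = (121/8)*p*q^3 - (99/4)*p^3*q; G = 1 + (121/4)*p^2*q^2
Gamma^k_ij = (1/2) g^{kl} (d_i g_jl + d_j g_il - d_l g_ij), with g^inv = (1/(EG-F^2)) [[G, -F], [-F, E]]
first partials: E_p = -(99/2)*p*q^2 + 81*p^3, E_q = (121/4)*q^3 - (99/2)*p^2*q, F_p = (121/8)*q^3 - (297/4)*p^2*q, F_q = (363/8)*p*q^2 - (99/4)*p^3, G_p = (121/2)*p*q^2, G_q = (121/2)*p^2*q
D = EG - F^2 = 1 + (121/16)*q^4 + (11/2)*p^2*q^2 + (81/4)*p^4
expanded: Gamma^p_pp = (G E_p - 2F F_p + F E_q)/(2D), Gamma^p_pq = (G E_q - F G_p)/(2D), Gamma^p_qq = (2G F_q - G G_p - F G_q)/(2D), Gamma^q_pp = (2E F_p - E E_q - F E_p)/(2D), Gamma^q_pq = (E G_p - F E_q)/(2D), Gamma^q_qq = (E G_q - 2F F_q + F G_p)/(2D); substitute and cancel common factors

Answer: Gamma_ppp = (648*p^3 - 396*p*q^2)/(324*p^4 + 88*p^2*q^2 + 121*q^4 + 16), Gamma_ppq = (-396*p^2*q + 242*q^3)/(324*p^4 + 88*p^2*q^2 + 121*q^4 + 16), Gamma_pqq = (-396*p^3 + 242*p*q^2)/(324*p^4 + 88*p^2*q^2 + 121*q^4 + 16), Gamma_qpp = -792*p^2*q/(324*p^4 + 88*p^2*q^2 + 121*q^4 + 16), Gamma_qpq = 484*p*q^2/(324*p^4 + 88*p^2*q^2 + 121*q^4 + 16), Gamma_qqq = 484*p^2*q/(324*p^4 + 88*p^2*q^2 + 121*q^4 + 16)


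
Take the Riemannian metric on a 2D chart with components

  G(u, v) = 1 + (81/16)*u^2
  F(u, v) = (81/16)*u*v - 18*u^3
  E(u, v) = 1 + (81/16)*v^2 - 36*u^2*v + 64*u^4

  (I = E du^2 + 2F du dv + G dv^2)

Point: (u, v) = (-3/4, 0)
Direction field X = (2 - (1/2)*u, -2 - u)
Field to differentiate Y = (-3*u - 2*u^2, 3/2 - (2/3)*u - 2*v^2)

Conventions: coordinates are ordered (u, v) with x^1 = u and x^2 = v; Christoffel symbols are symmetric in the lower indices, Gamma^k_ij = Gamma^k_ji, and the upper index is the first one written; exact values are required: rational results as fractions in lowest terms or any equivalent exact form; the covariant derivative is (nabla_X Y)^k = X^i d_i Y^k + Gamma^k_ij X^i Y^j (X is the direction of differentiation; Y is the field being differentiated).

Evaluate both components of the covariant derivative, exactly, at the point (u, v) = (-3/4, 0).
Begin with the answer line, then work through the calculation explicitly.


Answer: (nabla_X Y)^u = -45603/6169, (nabla_X Y)^v = -644849/148056

E = 85/4, F = 243/32, G = 985/256 at the point
E_u = -108, E_v = -81/4, F_u = -243/8, F_v = -243/64, G_u = -243/32, G_v = 0
EG - F^2 = 6169/256;  g^inv = (256/6169) * [[985/256, -243/32], [-243/32, 85/4]]
first-kind symbols [ij,l] = (1/2)(d_i g_jl + d_j g_il - d_l g_ij): [uu,u] = E_u/2 = -54, [uu,v] = F_u - E_v/2 = -81/4, [uv,u] = E_v/2 = -81/8, [uv,v] = G_u/2 = -243/64, [vv,u] = F_v - G_u/2 = 0, [vv,v] = G_v/2 = 0
Gamma^u_ij = (G*[ij,u] - F*[ij,v])/(EG - F^2), Gamma^v_ij = (E*[ij,v] - F*[ij,u])/(EG - F^2)
Gamma_uuu = -13824/6169, Gamma_uuv = -2592/6169, Gamma_uvv = 0, Gamma_vuu = -5184/6169, Gamma_vuv = -972/6169, Gamma_vvv = 0
X = (19/8, -5/4), Y = (9/8, 2) at the point


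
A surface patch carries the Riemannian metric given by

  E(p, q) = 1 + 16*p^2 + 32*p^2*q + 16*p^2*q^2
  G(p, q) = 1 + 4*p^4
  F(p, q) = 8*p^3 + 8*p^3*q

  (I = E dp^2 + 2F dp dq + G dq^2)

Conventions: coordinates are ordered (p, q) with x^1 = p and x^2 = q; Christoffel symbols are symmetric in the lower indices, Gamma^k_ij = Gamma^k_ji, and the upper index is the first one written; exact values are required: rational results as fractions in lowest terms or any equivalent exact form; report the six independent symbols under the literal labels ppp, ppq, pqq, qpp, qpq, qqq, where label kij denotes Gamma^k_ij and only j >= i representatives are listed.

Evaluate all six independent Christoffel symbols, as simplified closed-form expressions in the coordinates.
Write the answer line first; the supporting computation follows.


Answer: Gamma_ppp = (16*p*q^2 + 32*p*q + 16*p)/(4*p^4 + 16*p^2*q^2 + 32*p^2*q + 16*p^2 + 1), Gamma_ppq = (16*p^2*q + 16*p^2)/(4*p^4 + 16*p^2*q^2 + 32*p^2*q + 16*p^2 + 1), Gamma_pqq = 0, Gamma_qpp = (8*p^2*q + 8*p^2)/(4*p^4 + 16*p^2*q^2 + 32*p^2*q + 16*p^2 + 1), Gamma_qpq = 8*p^3/(4*p^4 + 16*p^2*q^2 + 32*p^2*q + 16*p^2 + 1), Gamma_qqq = 0

E = 1 + 16*p^2 + 32*p^2*q + 16*p^2*q^2; F = 8*p^3 + 8*p^3*q; G = 1 + 4*p^4
Gamma^k_ij = (1/2) g^{kl} (d_i g_jl + d_j g_il - d_l g_ij), with g^inv = (1/(EG-F^2)) [[G, -F], [-F, E]]
first partials: E_p = 32*p + 64*p*q + 32*p*q^2, E_q = 32*p^2 + 32*p^2*q, F_p = 24*p^2 + 24*p^2*q, F_q = 8*p^3, G_p = 16*p^3, G_q = 0
D = EG - F^2 = 1 + 16*p^2 + 32*p^2*q + 16*p^2*q^2 + 4*p^4
expanded: Gamma^p_pp = (G E_p - 2F F_p + F E_q)/(2D), Gamma^p_pq = (G E_q - F G_p)/(2D), Gamma^p_qq = (2G F_q - G G_p - F G_q)/(2D), Gamma^q_pp = (2E F_p - E E_q - F E_p)/(2D), Gamma^q_pq = (E G_p - F E_q)/(2D), Gamma^q_qq = (E G_q - 2F F_q + F G_p)/(2D); substitute and cancel common factors


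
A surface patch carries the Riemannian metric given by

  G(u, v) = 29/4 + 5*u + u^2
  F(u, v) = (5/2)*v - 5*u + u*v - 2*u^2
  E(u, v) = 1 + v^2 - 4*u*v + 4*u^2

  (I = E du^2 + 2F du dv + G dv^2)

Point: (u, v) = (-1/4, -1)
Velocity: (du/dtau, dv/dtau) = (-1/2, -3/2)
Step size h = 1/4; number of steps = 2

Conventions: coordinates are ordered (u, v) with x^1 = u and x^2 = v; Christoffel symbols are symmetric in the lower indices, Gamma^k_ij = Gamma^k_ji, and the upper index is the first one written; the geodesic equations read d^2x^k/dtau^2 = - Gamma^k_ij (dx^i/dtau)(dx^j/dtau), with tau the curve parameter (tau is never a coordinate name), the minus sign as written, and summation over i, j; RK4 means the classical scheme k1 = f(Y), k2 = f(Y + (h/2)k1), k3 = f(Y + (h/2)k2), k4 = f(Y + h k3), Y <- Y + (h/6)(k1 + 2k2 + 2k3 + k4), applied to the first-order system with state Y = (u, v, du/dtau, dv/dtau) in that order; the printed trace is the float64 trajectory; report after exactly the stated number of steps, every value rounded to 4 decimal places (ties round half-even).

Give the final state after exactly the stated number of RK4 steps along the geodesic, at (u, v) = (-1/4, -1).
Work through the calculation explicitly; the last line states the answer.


f(Y) = (du/dtau, dv/dtau, -Gamma^u_ij Y'^i Y'^j, -Gamma^v_ij Y'^i Y'^j) with the Gammas evaluated at the stage position; h = 0.250000; intermediate values shown to 6 dp
step 0: u = -0.2500, v = -1.0000, du/dtau = -0.5000, dv/dtau = -1.5000
step 1:
  k1: at (u, v) = (-0.250000, -1.000000), (du/dtau, dv/dtau) = (-0.500000, -1.500000); Gamma_uuu = 0.158416, Gamma_uuv = -0.079208, Gamma_uvv = 0.000000, Gamma_vuu = -0.712871, Gamma_vuv = 0.356436, Gamma_vvv = 0.000000; k1 = (-0.500000, -1.500000, 0.079208, -0.356436)
  k2: at (u, v) = (-0.312500, -1.187500), (du/dtau, dv/dtau) = (-0.490099, -1.544554); Gamma_uuu = 0.184379, Gamma_uuv = -0.092190, Gamma_uvv = 0.000000, Gamma_vuu = -0.717029, Gamma_vuv = 0.358515, Gamma_vvv = 0.000000; k2 = (-0.490099, -1.544554, 0.095285, -0.370552)
  k3: at (u, v) = (-0.311262, -1.193069), (du/dtau, dv/dtau) = (-0.488089, -1.546319); Gamma_uuu = 0.186572, Gamma_uuv = -0.093286, Gamma_uvv = 0.000000, Gamma_vuu = -0.715731, Gamma_vuv = 0.357865, Gamma_vvv = 0.000000; k3 = (-0.488089, -1.546319, 0.096366, -0.369682)
  k4: at (u, v) = (-0.372022, -1.386580), (du/dtau, dv/dtau) = (-0.475908, -1.592421); Gamma_uuu = 0.216300, Gamma_uuv = -0.108150, Gamma_uvv = 0.000000, Gamma_vuu = -0.716353, Gamma_vuv = 0.358177, Gamma_vvv = 0.000000; k4 = (-0.475908, -1.592421, 0.114933, -0.380640)
  Y <- Y + (h/6)(k1 + 2k2 + 2k3 + k4): u = -0.3722, v = -1.3864, du/dtau = -0.4759, dv/dtau = -1.5924
step 2:
  k1: at (u, v) = (-0.372179, -1.386424), (du/dtau, dv/dtau) = (-0.475940, -1.592398); Gamma_uuu = 0.216189, Gamma_uuv = -0.108094, Gamma_uvv = 0.000000, Gamma_vuu = -0.716453, Gamma_vuv = 0.358227, Gamma_vvv = 0.000000; k1 = (-0.475940, -1.592398, 0.114875, -0.380700)
  k2: at (u, v) = (-0.431671, -1.585473), (du/dtau, dv/dtau) = (-0.461580, -1.639985); Gamma_uuu = 0.249034, Gamma_uuv = -0.124517, Gamma_uvv = 0.000000, Gamma_vuu = -0.713284, Gamma_vuv = 0.356642, Gamma_vvv = 0.000000; k2 = (-0.461580, -1.639985, 0.135457, -0.387975)
  k3: at (u, v) = (-0.429876, -1.591422), (du/dtau, dv/dtau) = (-0.459008, -1.640895); Gamma_uuu = 0.251400, Gamma_uuv = -0.125700, Gamma_uvv = 0.000000, Gamma_vuu = -0.711291, Gamma_vuv = 0.355645, Gamma_vvv = 0.000000; k3 = (-0.459008, -1.640895, 0.136383, -0.385872)
  k4: at (u, v) = (-0.486931, -1.796647), (du/dtau, dv/dtau) = (-0.441844, -1.688866); Gamma_uuu = 0.287214, Gamma_uuv = -0.143607, Gamma_uvv = 0.000000, Gamma_vuu = -0.702712, Gamma_vuv = 0.351356, Gamma_vvv = 0.000000; k4 = (-0.441844, -1.688866, 0.158252, -0.387187)
  Y <- Y + (h/6)(k1 + 2k2 + 2k3 + k4): u = -0.4871, v = -1.7965, du/dtau = -0.4419, dv/dtau = -1.6889

Answer: u = -0.4871, v = -1.7965, du/dtau = -0.4419, dv/dtau = -1.6889


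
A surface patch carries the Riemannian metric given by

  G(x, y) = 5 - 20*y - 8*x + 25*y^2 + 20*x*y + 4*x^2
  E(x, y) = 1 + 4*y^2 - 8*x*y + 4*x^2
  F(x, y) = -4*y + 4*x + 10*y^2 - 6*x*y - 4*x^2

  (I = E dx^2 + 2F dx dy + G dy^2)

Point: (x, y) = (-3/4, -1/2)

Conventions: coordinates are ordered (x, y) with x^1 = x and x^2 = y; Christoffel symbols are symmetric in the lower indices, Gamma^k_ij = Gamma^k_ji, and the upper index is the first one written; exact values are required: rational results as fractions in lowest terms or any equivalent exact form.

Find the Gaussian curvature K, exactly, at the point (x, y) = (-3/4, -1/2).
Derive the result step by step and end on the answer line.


E = 5/4, F = -3, G = 37, EG - F^2 = 149/4 at the point
E_x = -2, E_y = 2, F_x = 13, F_y = -19/2, G_x = -24, G_y = -60
E_yy = 8, F_xy = -6, G_xx = 8
K follows from Brioschi's formula, (det M1 - det M2)/(EG - F^2)^2.
M1 = [[-E_yy/2 + F_xy - G_xx/2, E_x/2, F_x - E_y/2], [F_y - G_x/2, E, F], [G_y/2, F, G]] = [[-14, -1, 12], [5/2, 5/4, -3], [-30, -3, 37]]; det M1 = -159
M2 = [[0, E_y/2, G_x/2], [E_y/2, E, F], [G_x/2, F, G]] = [[0, 1, -12], [1, 5/4, -3], [-12, -3, 37]]; det M2 = -145
det M1 - det M2 = -14; K = -14 / (149/4)^2 = -224/22201

Answer: K = -224/22201


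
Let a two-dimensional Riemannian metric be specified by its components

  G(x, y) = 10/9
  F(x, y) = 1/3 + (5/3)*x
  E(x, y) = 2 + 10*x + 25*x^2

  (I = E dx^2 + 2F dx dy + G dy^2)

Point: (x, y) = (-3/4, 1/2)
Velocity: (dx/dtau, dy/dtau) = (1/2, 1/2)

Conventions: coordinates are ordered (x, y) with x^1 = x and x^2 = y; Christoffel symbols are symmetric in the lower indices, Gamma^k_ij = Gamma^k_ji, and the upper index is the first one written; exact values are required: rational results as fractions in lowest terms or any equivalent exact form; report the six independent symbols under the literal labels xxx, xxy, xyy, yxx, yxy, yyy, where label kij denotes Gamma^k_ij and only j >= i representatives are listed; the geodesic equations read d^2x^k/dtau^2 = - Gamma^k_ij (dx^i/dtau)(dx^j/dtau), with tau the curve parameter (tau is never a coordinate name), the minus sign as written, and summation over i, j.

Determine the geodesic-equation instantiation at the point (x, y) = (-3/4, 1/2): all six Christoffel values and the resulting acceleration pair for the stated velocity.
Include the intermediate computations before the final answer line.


E = 137/16, F = -11/12, G = 10/9 at the point
E_x = -55/2, E_y = 0, F_x = 5/3, F_y = 0, G_x = 0, G_y = 0
EG - F^2 = 1249/144;  g^inv = (144/1249) * [[10/9, 11/12], [11/12, 137/16]]
first-kind symbols [ij,l] = (1/2)(d_i g_jl + d_j g_il - d_l g_ij): [xx,x] = E_x/2 = -55/4, [xx,y] = F_x - E_y/2 = 5/3, [xy,x] = E_y/2 = 0, [xy,y] = G_x/2 = 0, [yy,x] = F_y - G_x/2 = 0, [yy,y] = G_y/2 = 0
Gamma^x_ij = (G*[ij,x] - F*[ij,y])/(EG - F^2), Gamma^y_ij = (E*[ij,y] - F*[ij,x])/(EG - F^2)
Gamma_xxx = -1980/1249, Gamma_xxy = 0, Gamma_xyy = 0, Gamma_yxx = 240/1249, Gamma_yxy = 0, Gamma_yyy = 0
d^2x/dtau^2 = -(Gamma_xxx*(1/2)^2 + 2*Gamma_xxy*(1/2)*(1/2) + Gamma_xyy*(1/2)^2) = 495/1249
d^2y/dtau^2 = -(Gamma_yxx*(1/2)^2 + 2*Gamma_yxy*(1/2)*(1/2) + Gamma_yyy*(1/2)^2) = -60/1249

Answer: Gamma_xxx = -1980/1249, Gamma_xxy = 0, Gamma_xyy = 0, Gamma_yxx = 240/1249, Gamma_yxy = 0, Gamma_yyy = 0; accelerations (d^2x/dtau^2, d^2y/dtau^2) = (495/1249, -60/1249)


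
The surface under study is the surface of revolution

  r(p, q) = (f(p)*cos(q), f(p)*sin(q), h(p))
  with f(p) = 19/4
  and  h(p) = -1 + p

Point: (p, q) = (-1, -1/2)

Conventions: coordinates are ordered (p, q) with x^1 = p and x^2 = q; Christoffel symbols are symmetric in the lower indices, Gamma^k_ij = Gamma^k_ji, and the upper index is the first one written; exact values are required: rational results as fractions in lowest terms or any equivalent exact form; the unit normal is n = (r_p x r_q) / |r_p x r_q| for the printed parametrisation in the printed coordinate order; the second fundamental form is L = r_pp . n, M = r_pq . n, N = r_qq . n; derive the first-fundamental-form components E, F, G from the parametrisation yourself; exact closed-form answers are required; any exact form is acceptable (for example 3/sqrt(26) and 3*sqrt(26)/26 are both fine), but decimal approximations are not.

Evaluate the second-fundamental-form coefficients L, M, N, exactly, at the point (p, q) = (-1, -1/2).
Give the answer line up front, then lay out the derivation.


Answer: L = 0, M = 0, N = 19/4

f = 19/4, f' = 0, f'' = 0, h' = 1, h'' = 0
E = 1, F = 0, G = 361/16; answer radicand W^2 = 1
unnormalised second-form numerators: l = 0, m = 0, n = 19/4; L = l/sqrt(1), and similarly M = m/sqrt(W^2), N = n/sqrt(W^2)


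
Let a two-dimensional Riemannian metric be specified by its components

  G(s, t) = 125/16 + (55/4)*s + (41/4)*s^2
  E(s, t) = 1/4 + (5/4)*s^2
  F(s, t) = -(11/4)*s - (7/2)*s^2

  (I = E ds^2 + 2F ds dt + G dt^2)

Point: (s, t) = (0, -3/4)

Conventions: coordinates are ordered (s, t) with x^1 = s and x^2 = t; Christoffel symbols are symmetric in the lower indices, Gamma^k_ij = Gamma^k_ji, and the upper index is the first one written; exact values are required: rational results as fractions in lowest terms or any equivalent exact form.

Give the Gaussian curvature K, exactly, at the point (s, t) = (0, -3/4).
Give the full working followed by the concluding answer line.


E = 1/4, F = 0, G = 125/16, EG - F^2 = 125/64 at the point
E_s = 0, E_t = 0, F_s = -11/4, F_t = 0, G_s = 55/4, G_t = 0
E_tt = 0, F_st = 0, G_ss = 41/2
The intrinsic route: Brioschi's K = (det M1 - det M2)/(EG - F^2)^2.
M1 = [[-E_tt/2 + F_st - G_ss/2, E_s/2, F_s - E_t/2], [F_t - G_s/2, E, F], [G_t/2, F, G]] = [[-41/4, 0, -11/4], [-55/8, 1/4, 0], [0, 0, 125/16]]; det M1 = -5125/256
M2 = [[0, E_t/2, G_s/2], [E_t/2, E, F], [G_s/2, F, G]] = [[0, 0, 55/8], [0, 1/4, 0], [55/8, 0, 125/16]]; det M2 = -3025/256
det M1 - det M2 = -525/64; K = -525/64 / (125/64)^2 = -1344/625

Answer: K = -1344/625


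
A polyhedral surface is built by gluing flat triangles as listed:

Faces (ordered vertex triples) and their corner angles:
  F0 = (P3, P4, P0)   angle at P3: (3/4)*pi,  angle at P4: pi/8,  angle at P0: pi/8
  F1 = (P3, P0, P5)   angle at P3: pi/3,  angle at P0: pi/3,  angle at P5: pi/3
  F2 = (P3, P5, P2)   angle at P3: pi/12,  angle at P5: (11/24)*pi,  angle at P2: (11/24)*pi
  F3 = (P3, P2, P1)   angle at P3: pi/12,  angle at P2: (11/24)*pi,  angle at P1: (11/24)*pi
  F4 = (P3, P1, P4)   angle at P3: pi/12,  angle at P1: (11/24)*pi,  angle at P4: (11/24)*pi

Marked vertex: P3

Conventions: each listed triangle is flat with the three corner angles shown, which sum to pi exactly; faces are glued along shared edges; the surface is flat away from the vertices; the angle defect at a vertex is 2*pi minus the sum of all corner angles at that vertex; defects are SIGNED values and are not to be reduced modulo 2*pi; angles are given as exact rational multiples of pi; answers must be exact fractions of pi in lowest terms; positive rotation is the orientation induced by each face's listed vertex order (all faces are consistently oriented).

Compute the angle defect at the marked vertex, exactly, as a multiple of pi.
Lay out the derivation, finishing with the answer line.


Sum of corner angles at P3: (4/3)*pi
defect = 2*pi - (4/3)*pi

Answer: defect(P3) = (2/3)*pi


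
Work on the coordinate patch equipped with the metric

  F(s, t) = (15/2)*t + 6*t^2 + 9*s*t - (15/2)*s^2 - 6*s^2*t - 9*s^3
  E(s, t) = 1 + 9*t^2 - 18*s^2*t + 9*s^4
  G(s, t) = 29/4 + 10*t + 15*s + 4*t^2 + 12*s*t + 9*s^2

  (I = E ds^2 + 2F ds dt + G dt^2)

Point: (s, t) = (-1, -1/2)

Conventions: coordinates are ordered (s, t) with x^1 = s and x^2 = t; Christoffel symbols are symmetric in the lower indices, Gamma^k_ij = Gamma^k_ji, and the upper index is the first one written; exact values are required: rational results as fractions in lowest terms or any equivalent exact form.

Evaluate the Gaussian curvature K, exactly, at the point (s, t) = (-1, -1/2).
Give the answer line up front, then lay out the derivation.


Answer: K = 12/2209

E = 85/4, F = 27/4, G = 13/4, EG - F^2 = 47/2 at the point
E_s = -54, E_t = -27, F_s = -45/2, F_t = -27/2, G_s = -9, G_t = -6
E_tt = 18, F_st = 21, G_ss = 18
Using the Brioschi determinant formula for K from the metric derivatives:
M1 = [[-E_tt/2 + F_st - G_ss/2, E_s/2, F_s - E_t/2], [F_t - G_s/2, E, F], [G_t/2, F, G]] = [[3, -27, -9], [-9, 85/4, 27/4], [-3, 27/4, 13/4]]; det M1 = -399/2
M2 = [[0, E_t/2, G_s/2], [E_t/2, E, F], [G_s/2, F, G]] = [[0, -27/2, -9/2], [-27/2, 85/4, 27/4], [-9/2, 27/4, 13/4]]; det M2 = -405/2
det M1 - det M2 = 3; K = 3 / (47/2)^2 = 12/2209


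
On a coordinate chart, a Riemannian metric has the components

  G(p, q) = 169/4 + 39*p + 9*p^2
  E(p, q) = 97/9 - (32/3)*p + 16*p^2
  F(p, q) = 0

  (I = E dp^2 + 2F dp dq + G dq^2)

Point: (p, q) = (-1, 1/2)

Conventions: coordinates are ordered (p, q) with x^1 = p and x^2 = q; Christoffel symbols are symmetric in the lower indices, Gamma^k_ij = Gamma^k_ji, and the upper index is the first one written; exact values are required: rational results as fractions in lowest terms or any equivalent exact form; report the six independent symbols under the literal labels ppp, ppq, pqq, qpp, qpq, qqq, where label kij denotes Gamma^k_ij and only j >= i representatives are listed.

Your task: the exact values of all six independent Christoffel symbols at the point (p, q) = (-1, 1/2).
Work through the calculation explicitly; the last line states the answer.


E = 337/9, F = 0, G = 49/4 at the point
E_p = -128/3, E_q = 0, F_p = 0, F_q = 0, G_p = 21, G_q = 0
EG - F^2 = 16513/36;  g^inv = (36/16513) * [[49/4, 0], [0, 337/9]]
first-kind symbols [ij,l] = (1/2)(d_i g_jl + d_j g_il - d_l g_ij): [pp,p] = E_p/2 = -64/3, [pp,q] = F_p - E_q/2 = 0, [pq,p] = E_q/2 = 0, [pq,q] = G_p/2 = 21/2, [qq,p] = F_q - G_p/2 = -21/2, [qq,q] = G_q/2 = 0
Gamma^p_ij = (G*[ij,p] - F*[ij,q])/(EG - F^2), Gamma^q_ij = (E*[ij,q] - F*[ij,p])/(EG - F^2)

Answer: Gamma_ppp = -192/337, Gamma_ppq = 0, Gamma_pqq = -189/674, Gamma_qpp = 0, Gamma_qpq = 6/7, Gamma_qqq = 0


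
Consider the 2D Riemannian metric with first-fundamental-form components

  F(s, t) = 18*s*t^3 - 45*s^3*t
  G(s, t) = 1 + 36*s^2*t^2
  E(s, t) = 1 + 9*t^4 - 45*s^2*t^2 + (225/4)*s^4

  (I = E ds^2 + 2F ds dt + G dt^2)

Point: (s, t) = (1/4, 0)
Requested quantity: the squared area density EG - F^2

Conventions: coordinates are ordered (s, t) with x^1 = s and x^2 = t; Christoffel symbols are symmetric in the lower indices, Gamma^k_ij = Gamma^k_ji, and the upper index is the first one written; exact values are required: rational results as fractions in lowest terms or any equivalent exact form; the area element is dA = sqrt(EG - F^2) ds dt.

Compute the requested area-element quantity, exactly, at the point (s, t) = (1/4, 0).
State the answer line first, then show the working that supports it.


Answer: EG - F^2 = 1249/1024

E = 1249/1024, F = 0, G = 1; EG - F^2 = 1249/1024


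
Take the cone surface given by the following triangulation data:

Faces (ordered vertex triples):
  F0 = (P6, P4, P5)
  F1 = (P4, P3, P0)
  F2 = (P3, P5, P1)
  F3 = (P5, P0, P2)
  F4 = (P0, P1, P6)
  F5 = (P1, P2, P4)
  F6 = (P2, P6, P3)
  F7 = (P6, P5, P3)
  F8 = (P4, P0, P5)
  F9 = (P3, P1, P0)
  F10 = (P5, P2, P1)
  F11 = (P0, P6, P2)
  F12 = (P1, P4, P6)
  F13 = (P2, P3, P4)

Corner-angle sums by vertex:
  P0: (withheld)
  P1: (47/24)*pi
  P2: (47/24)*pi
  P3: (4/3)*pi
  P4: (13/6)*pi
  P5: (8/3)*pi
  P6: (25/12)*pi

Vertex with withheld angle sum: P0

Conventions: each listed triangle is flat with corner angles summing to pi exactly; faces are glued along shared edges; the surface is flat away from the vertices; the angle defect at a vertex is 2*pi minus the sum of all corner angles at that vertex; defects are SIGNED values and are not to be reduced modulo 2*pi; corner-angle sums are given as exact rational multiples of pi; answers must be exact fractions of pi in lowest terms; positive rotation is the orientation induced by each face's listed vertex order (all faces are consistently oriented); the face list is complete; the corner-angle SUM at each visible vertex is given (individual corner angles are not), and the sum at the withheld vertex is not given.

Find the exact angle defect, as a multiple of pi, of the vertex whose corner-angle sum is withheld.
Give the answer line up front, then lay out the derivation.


Answer: defect(P0) = pi/6

V = 7, E = 21, F = 14; chi = V - E + F = 0
Gauss-Bonnet: total defect = 2*pi*chi = 0; visible defects sum to -pi/6


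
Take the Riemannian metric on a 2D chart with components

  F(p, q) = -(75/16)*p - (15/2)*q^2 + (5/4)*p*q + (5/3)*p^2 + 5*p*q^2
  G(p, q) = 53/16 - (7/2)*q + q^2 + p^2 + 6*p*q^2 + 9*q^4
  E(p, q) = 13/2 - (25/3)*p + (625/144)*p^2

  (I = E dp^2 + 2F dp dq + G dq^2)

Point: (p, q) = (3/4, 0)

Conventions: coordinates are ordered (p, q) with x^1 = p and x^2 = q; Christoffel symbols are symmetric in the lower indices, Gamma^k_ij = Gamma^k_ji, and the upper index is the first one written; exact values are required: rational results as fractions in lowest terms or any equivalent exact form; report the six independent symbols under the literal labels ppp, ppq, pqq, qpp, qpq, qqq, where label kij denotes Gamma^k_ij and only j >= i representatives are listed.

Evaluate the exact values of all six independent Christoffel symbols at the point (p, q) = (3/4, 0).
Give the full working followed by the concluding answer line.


E = 689/256, F = -165/64, G = 31/8 at the point
E_p = -175/96, E_q = 0, F_p = -35/16, F_q = 15/16, G_p = 3/2, G_q = -7/2
EG - F^2 = 15493/4096;  g^inv = (4096/15493) * [[31/8, 165/64], [165/64, 689/256]]
first-kind symbols [ij,l] = (1/2)(d_i g_jl + d_j g_il - d_l g_ij): [pp,p] = E_p/2 = -175/192, [pp,q] = F_p - E_q/2 = -35/16, [pq,p] = E_q/2 = 0, [pq,q] = G_p/2 = 3/4, [qq,p] = F_q - G_p/2 = 3/16, [qq,q] = G_q/2 = -7/4
Gamma^p_ij = (G*[ij,p] - F*[ij,q])/(EG - F^2), Gamma^q_ij = (E*[ij,q] - F*[ij,p])/(EG - F^2)

Answer: Gamma_ppp = -112700/46479, Gamma_ppq = 7920/15493, Gamma_pqq = -15504/15493, Gamma_qpp = -33740/15493, Gamma_qpq = 8268/15493, Gamma_qqq = -17312/15493
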